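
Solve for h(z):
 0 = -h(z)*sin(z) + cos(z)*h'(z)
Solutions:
 h(z) = C1/cos(z)


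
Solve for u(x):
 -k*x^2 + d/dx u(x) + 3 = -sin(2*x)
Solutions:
 u(x) = C1 + k*x^3/3 - 3*x + cos(2*x)/2


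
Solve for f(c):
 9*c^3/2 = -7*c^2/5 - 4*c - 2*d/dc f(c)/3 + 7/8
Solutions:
 f(c) = C1 - 27*c^4/16 - 7*c^3/10 - 3*c^2 + 21*c/16


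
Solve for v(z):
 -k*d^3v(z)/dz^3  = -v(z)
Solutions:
 v(z) = C1*exp(z*(1/k)^(1/3)) + C2*exp(z*(-1 + sqrt(3)*I)*(1/k)^(1/3)/2) + C3*exp(-z*(1 + sqrt(3)*I)*(1/k)^(1/3)/2)


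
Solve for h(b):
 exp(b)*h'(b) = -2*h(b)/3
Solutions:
 h(b) = C1*exp(2*exp(-b)/3)


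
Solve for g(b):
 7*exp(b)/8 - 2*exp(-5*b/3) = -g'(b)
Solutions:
 g(b) = C1 - 7*exp(b)/8 - 6*exp(-5*b/3)/5


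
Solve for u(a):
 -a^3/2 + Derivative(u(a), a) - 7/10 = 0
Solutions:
 u(a) = C1 + a^4/8 + 7*a/10


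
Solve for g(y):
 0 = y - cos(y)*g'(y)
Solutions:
 g(y) = C1 + Integral(y/cos(y), y)


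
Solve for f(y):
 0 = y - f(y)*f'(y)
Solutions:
 f(y) = -sqrt(C1 + y^2)
 f(y) = sqrt(C1 + y^2)


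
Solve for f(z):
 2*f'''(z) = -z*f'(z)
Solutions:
 f(z) = C1 + Integral(C2*airyai(-2^(2/3)*z/2) + C3*airybi(-2^(2/3)*z/2), z)


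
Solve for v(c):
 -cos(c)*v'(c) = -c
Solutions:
 v(c) = C1 + Integral(c/cos(c), c)


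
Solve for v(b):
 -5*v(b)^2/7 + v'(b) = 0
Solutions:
 v(b) = -7/(C1 + 5*b)


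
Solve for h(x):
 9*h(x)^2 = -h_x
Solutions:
 h(x) = 1/(C1 + 9*x)


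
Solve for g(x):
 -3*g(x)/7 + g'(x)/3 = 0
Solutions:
 g(x) = C1*exp(9*x/7)


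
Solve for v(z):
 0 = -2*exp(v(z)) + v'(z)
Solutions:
 v(z) = log(-1/(C1 + 2*z))


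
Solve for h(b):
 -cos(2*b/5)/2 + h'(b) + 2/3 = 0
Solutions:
 h(b) = C1 - 2*b/3 + 5*sin(2*b/5)/4


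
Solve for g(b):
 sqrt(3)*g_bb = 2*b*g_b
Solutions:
 g(b) = C1 + C2*erfi(3^(3/4)*b/3)


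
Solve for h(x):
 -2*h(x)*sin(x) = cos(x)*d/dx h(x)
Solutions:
 h(x) = C1*cos(x)^2


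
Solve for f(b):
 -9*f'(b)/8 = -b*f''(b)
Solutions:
 f(b) = C1 + C2*b^(17/8)


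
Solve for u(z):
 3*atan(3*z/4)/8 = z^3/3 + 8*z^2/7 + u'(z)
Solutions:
 u(z) = C1 - z^4/12 - 8*z^3/21 + 3*z*atan(3*z/4)/8 - log(9*z^2 + 16)/4


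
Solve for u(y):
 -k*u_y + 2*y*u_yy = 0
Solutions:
 u(y) = C1 + y^(re(k)/2 + 1)*(C2*sin(log(y)*Abs(im(k))/2) + C3*cos(log(y)*im(k)/2))


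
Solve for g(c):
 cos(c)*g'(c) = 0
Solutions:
 g(c) = C1


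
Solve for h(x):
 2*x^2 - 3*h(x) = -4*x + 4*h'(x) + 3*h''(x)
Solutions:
 h(x) = 2*x^2/3 - 4*x/9 + (C1*sin(sqrt(5)*x/3) + C2*cos(sqrt(5)*x/3))*exp(-2*x/3) - 20/27


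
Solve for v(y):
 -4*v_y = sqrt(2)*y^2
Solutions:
 v(y) = C1 - sqrt(2)*y^3/12


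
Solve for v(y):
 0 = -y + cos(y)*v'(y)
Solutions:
 v(y) = C1 + Integral(y/cos(y), y)


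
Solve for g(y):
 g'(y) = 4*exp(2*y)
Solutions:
 g(y) = C1 + 2*exp(2*y)


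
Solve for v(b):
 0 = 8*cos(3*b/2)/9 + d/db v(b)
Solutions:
 v(b) = C1 - 16*sin(3*b/2)/27


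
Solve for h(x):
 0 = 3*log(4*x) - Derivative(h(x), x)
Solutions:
 h(x) = C1 + 3*x*log(x) - 3*x + x*log(64)


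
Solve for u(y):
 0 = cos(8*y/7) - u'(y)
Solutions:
 u(y) = C1 + 7*sin(8*y/7)/8


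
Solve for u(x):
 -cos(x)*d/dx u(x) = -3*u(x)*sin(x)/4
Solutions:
 u(x) = C1/cos(x)^(3/4)


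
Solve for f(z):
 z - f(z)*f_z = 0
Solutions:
 f(z) = -sqrt(C1 + z^2)
 f(z) = sqrt(C1 + z^2)


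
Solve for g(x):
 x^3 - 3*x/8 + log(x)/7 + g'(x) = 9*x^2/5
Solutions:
 g(x) = C1 - x^4/4 + 3*x^3/5 + 3*x^2/16 - x*log(x)/7 + x/7


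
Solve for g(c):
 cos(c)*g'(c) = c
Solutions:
 g(c) = C1 + Integral(c/cos(c), c)


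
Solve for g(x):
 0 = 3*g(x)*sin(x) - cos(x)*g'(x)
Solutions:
 g(x) = C1/cos(x)^3


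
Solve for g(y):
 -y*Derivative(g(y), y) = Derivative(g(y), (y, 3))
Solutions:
 g(y) = C1 + Integral(C2*airyai(-y) + C3*airybi(-y), y)


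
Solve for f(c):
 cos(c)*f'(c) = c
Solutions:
 f(c) = C1 + Integral(c/cos(c), c)


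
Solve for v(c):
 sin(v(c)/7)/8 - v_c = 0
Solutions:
 -c/8 + 7*log(cos(v(c)/7) - 1)/2 - 7*log(cos(v(c)/7) + 1)/2 = C1


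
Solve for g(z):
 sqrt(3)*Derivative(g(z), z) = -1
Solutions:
 g(z) = C1 - sqrt(3)*z/3


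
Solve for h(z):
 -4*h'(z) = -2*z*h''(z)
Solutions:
 h(z) = C1 + C2*z^3


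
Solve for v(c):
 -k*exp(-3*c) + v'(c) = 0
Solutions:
 v(c) = C1 - k*exp(-3*c)/3


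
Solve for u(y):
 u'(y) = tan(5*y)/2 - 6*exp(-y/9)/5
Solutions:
 u(y) = C1 + log(tan(5*y)^2 + 1)/20 + 54*exp(-y/9)/5


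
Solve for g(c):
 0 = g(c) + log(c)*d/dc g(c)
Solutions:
 g(c) = C1*exp(-li(c))


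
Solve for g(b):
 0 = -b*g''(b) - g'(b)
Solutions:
 g(b) = C1 + C2*log(b)


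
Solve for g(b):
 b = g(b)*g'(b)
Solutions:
 g(b) = -sqrt(C1 + b^2)
 g(b) = sqrt(C1 + b^2)


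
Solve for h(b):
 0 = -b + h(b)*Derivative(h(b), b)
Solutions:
 h(b) = -sqrt(C1 + b^2)
 h(b) = sqrt(C1 + b^2)


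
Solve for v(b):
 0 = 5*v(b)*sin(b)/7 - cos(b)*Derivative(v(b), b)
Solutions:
 v(b) = C1/cos(b)^(5/7)


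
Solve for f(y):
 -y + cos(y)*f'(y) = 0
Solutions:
 f(y) = C1 + Integral(y/cos(y), y)


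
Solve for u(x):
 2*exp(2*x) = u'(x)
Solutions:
 u(x) = C1 + exp(2*x)


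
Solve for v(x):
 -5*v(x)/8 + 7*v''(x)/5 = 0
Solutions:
 v(x) = C1*exp(-5*sqrt(14)*x/28) + C2*exp(5*sqrt(14)*x/28)


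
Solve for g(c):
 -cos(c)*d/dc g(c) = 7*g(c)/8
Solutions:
 g(c) = C1*(sin(c) - 1)^(7/16)/(sin(c) + 1)^(7/16)


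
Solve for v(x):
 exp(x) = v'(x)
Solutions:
 v(x) = C1 + exp(x)


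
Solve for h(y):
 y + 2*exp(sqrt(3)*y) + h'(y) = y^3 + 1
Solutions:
 h(y) = C1 + y^4/4 - y^2/2 + y - 2*sqrt(3)*exp(sqrt(3)*y)/3


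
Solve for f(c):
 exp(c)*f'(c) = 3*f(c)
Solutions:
 f(c) = C1*exp(-3*exp(-c))


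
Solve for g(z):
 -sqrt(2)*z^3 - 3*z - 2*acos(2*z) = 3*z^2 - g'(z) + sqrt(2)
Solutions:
 g(z) = C1 + sqrt(2)*z^4/4 + z^3 + 3*z^2/2 + 2*z*acos(2*z) + sqrt(2)*z - sqrt(1 - 4*z^2)


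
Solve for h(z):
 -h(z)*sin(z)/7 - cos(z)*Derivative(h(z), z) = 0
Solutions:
 h(z) = C1*cos(z)^(1/7)


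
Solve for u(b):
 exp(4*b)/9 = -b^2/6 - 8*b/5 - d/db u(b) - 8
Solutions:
 u(b) = C1 - b^3/18 - 4*b^2/5 - 8*b - exp(4*b)/36


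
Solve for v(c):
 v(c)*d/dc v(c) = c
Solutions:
 v(c) = -sqrt(C1 + c^2)
 v(c) = sqrt(C1 + c^2)


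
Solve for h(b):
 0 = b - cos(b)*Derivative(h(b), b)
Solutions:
 h(b) = C1 + Integral(b/cos(b), b)


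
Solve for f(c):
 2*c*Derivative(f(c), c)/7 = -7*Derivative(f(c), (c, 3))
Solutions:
 f(c) = C1 + Integral(C2*airyai(-14^(1/3)*c/7) + C3*airybi(-14^(1/3)*c/7), c)


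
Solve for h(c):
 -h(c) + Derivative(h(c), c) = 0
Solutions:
 h(c) = C1*exp(c)


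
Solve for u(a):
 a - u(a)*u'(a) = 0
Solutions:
 u(a) = -sqrt(C1 + a^2)
 u(a) = sqrt(C1 + a^2)


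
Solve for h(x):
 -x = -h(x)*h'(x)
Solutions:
 h(x) = -sqrt(C1 + x^2)
 h(x) = sqrt(C1 + x^2)


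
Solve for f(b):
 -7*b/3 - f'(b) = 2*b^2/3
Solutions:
 f(b) = C1 - 2*b^3/9 - 7*b^2/6


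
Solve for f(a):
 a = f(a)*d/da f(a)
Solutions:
 f(a) = -sqrt(C1 + a^2)
 f(a) = sqrt(C1 + a^2)


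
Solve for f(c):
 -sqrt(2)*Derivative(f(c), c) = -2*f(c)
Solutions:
 f(c) = C1*exp(sqrt(2)*c)


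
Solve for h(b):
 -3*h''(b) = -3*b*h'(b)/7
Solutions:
 h(b) = C1 + C2*erfi(sqrt(14)*b/14)


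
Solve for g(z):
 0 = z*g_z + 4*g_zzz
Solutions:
 g(z) = C1 + Integral(C2*airyai(-2^(1/3)*z/2) + C3*airybi(-2^(1/3)*z/2), z)


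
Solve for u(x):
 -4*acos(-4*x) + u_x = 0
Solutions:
 u(x) = C1 + 4*x*acos(-4*x) + sqrt(1 - 16*x^2)


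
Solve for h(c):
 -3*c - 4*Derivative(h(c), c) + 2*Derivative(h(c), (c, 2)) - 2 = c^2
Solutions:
 h(c) = C1 + C2*exp(2*c) - c^3/12 - c^2/2 - c


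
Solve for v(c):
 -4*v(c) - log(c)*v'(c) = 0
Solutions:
 v(c) = C1*exp(-4*li(c))


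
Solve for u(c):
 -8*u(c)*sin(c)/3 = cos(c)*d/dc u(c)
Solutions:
 u(c) = C1*cos(c)^(8/3)


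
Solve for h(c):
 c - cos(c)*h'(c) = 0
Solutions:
 h(c) = C1 + Integral(c/cos(c), c)


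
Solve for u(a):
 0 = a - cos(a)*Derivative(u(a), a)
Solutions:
 u(a) = C1 + Integral(a/cos(a), a)


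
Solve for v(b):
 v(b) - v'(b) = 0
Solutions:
 v(b) = C1*exp(b)


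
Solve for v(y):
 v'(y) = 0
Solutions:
 v(y) = C1


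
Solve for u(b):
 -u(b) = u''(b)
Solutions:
 u(b) = C1*sin(b) + C2*cos(b)


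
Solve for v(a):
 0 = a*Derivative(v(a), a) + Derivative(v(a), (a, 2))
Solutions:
 v(a) = C1 + C2*erf(sqrt(2)*a/2)


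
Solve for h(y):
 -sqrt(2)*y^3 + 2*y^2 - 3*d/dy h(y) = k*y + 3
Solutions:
 h(y) = C1 - k*y^2/6 - sqrt(2)*y^4/12 + 2*y^3/9 - y


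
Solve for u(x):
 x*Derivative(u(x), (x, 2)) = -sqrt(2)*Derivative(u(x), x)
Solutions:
 u(x) = C1 + C2*x^(1 - sqrt(2))


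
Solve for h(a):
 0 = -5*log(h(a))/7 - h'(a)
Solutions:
 li(h(a)) = C1 - 5*a/7


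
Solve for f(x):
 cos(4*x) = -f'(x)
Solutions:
 f(x) = C1 - sin(4*x)/4


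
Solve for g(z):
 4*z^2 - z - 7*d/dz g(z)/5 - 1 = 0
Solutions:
 g(z) = C1 + 20*z^3/21 - 5*z^2/14 - 5*z/7


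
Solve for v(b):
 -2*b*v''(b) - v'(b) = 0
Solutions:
 v(b) = C1 + C2*sqrt(b)


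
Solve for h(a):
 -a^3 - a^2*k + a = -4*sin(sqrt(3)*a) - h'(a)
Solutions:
 h(a) = C1 + a^4/4 + a^3*k/3 - a^2/2 + 4*sqrt(3)*cos(sqrt(3)*a)/3


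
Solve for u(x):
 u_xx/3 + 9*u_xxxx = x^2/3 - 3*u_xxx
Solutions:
 u(x) = C1 + C2*x + x^4/12 - 3*x^3 + 54*x^2 + (C3*sin(sqrt(3)*x/18) + C4*cos(sqrt(3)*x/18))*exp(-x/6)


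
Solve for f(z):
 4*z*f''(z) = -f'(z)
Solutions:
 f(z) = C1 + C2*z^(3/4)


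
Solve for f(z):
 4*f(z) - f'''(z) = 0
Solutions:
 f(z) = C3*exp(2^(2/3)*z) + (C1*sin(2^(2/3)*sqrt(3)*z/2) + C2*cos(2^(2/3)*sqrt(3)*z/2))*exp(-2^(2/3)*z/2)


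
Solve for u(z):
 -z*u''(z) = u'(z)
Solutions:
 u(z) = C1 + C2*log(z)


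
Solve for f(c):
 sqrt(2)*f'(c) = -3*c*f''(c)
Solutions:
 f(c) = C1 + C2*c^(1 - sqrt(2)/3)


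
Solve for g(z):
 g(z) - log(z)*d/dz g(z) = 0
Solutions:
 g(z) = C1*exp(li(z))


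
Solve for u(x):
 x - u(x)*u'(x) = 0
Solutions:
 u(x) = -sqrt(C1 + x^2)
 u(x) = sqrt(C1 + x^2)


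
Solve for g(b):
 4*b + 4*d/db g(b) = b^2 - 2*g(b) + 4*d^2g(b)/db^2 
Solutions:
 g(b) = C1*exp(b*(1 - sqrt(3))/2) + C2*exp(b*(1 + sqrt(3))/2) + b^2/2 - 4*b + 10


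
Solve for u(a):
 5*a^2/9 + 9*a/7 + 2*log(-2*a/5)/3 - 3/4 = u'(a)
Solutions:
 u(a) = C1 + 5*a^3/27 + 9*a^2/14 + 2*a*log(-a)/3 + a*(-17 - 8*log(5) + 8*log(2))/12


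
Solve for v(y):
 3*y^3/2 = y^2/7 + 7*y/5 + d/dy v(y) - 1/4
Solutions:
 v(y) = C1 + 3*y^4/8 - y^3/21 - 7*y^2/10 + y/4


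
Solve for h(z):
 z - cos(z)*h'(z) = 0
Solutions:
 h(z) = C1 + Integral(z/cos(z), z)


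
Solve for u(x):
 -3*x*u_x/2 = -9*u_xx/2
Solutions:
 u(x) = C1 + C2*erfi(sqrt(6)*x/6)


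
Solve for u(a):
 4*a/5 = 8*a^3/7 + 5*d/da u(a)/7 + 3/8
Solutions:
 u(a) = C1 - 2*a^4/5 + 14*a^2/25 - 21*a/40


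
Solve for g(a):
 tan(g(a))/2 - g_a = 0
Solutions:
 g(a) = pi - asin(C1*exp(a/2))
 g(a) = asin(C1*exp(a/2))


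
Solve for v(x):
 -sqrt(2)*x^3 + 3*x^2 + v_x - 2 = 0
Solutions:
 v(x) = C1 + sqrt(2)*x^4/4 - x^3 + 2*x


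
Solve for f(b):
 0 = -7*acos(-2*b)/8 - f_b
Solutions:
 f(b) = C1 - 7*b*acos(-2*b)/8 - 7*sqrt(1 - 4*b^2)/16


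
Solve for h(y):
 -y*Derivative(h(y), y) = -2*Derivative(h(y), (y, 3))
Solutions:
 h(y) = C1 + Integral(C2*airyai(2^(2/3)*y/2) + C3*airybi(2^(2/3)*y/2), y)


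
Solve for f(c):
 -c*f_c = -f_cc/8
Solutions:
 f(c) = C1 + C2*erfi(2*c)


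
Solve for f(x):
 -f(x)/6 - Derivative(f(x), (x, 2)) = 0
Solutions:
 f(x) = C1*sin(sqrt(6)*x/6) + C2*cos(sqrt(6)*x/6)


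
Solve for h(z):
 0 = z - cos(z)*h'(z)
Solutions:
 h(z) = C1 + Integral(z/cos(z), z)


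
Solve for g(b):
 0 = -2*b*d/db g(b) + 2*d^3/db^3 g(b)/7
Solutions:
 g(b) = C1 + Integral(C2*airyai(7^(1/3)*b) + C3*airybi(7^(1/3)*b), b)


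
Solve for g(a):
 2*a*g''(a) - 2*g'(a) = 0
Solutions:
 g(a) = C1 + C2*a^2


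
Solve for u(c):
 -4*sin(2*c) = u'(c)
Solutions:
 u(c) = C1 + 2*cos(2*c)


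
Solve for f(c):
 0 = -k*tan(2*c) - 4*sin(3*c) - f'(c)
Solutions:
 f(c) = C1 + k*log(cos(2*c))/2 + 4*cos(3*c)/3


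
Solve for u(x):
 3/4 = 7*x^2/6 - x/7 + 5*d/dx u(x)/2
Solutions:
 u(x) = C1 - 7*x^3/45 + x^2/35 + 3*x/10


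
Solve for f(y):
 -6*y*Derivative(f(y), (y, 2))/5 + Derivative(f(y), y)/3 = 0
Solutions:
 f(y) = C1 + C2*y^(23/18)


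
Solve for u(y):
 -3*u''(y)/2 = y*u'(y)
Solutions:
 u(y) = C1 + C2*erf(sqrt(3)*y/3)


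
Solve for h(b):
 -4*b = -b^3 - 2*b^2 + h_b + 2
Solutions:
 h(b) = C1 + b^4/4 + 2*b^3/3 - 2*b^2 - 2*b


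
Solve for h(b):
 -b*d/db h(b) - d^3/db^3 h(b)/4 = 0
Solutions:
 h(b) = C1 + Integral(C2*airyai(-2^(2/3)*b) + C3*airybi(-2^(2/3)*b), b)


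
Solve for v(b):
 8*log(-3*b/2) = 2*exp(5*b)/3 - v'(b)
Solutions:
 v(b) = C1 - 8*b*log(-b) + 8*b*(-log(3) + log(2) + 1) + 2*exp(5*b)/15


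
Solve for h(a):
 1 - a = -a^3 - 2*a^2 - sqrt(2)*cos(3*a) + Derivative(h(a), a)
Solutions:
 h(a) = C1 + a^4/4 + 2*a^3/3 - a^2/2 + a + sqrt(2)*sin(3*a)/3


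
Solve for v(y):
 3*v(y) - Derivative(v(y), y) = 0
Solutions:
 v(y) = C1*exp(3*y)


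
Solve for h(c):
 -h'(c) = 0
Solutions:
 h(c) = C1


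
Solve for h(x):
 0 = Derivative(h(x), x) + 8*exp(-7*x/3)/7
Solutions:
 h(x) = C1 + 24*exp(-7*x/3)/49


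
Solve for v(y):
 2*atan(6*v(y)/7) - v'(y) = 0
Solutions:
 Integral(1/atan(6*_y/7), (_y, v(y))) = C1 + 2*y


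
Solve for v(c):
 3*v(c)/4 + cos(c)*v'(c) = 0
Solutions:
 v(c) = C1*(sin(c) - 1)^(3/8)/(sin(c) + 1)^(3/8)


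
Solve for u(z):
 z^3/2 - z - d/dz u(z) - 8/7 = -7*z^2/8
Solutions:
 u(z) = C1 + z^4/8 + 7*z^3/24 - z^2/2 - 8*z/7


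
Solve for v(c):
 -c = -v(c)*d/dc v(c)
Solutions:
 v(c) = -sqrt(C1 + c^2)
 v(c) = sqrt(C1 + c^2)


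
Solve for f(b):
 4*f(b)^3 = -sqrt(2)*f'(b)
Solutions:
 f(b) = -sqrt(2)*sqrt(-1/(C1 - 2*sqrt(2)*b))/2
 f(b) = sqrt(2)*sqrt(-1/(C1 - 2*sqrt(2)*b))/2


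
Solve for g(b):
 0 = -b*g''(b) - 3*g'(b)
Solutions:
 g(b) = C1 + C2/b^2


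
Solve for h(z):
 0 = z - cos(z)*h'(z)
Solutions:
 h(z) = C1 + Integral(z/cos(z), z)


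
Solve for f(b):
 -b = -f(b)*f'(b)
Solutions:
 f(b) = -sqrt(C1 + b^2)
 f(b) = sqrt(C1 + b^2)


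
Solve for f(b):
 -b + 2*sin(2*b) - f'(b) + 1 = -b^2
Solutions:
 f(b) = C1 + b^3/3 - b^2/2 + b - cos(2*b)


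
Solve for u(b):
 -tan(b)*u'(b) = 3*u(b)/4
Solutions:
 u(b) = C1/sin(b)^(3/4)


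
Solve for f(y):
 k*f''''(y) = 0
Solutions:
 f(y) = C1 + C2*y + C3*y^2 + C4*y^3


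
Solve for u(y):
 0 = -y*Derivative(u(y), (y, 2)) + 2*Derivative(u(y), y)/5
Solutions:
 u(y) = C1 + C2*y^(7/5)


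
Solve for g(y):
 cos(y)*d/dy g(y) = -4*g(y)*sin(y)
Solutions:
 g(y) = C1*cos(y)^4


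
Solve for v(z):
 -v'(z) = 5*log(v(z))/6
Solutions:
 li(v(z)) = C1 - 5*z/6


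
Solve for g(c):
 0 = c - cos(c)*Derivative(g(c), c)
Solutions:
 g(c) = C1 + Integral(c/cos(c), c)


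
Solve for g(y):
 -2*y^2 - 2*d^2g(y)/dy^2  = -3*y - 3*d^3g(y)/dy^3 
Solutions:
 g(y) = C1 + C2*y + C3*exp(2*y/3) - y^4/12 - y^3/4 - 9*y^2/8


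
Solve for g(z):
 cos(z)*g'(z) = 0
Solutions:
 g(z) = C1


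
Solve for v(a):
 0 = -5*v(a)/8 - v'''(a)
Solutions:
 v(a) = C3*exp(-5^(1/3)*a/2) + (C1*sin(sqrt(3)*5^(1/3)*a/4) + C2*cos(sqrt(3)*5^(1/3)*a/4))*exp(5^(1/3)*a/4)


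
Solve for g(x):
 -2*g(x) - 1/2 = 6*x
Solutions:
 g(x) = -3*x - 1/4


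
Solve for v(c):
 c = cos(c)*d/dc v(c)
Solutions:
 v(c) = C1 + Integral(c/cos(c), c)


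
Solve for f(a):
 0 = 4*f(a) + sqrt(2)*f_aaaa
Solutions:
 f(a) = (C1*sin(2^(7/8)*a/2) + C2*cos(2^(7/8)*a/2))*exp(-2^(7/8)*a/2) + (C3*sin(2^(7/8)*a/2) + C4*cos(2^(7/8)*a/2))*exp(2^(7/8)*a/2)


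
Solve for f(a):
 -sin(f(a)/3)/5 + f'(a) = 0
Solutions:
 -a/5 + 3*log(cos(f(a)/3) - 1)/2 - 3*log(cos(f(a)/3) + 1)/2 = C1


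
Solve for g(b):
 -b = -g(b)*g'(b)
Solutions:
 g(b) = -sqrt(C1 + b^2)
 g(b) = sqrt(C1 + b^2)


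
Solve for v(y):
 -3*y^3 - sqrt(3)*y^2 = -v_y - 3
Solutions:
 v(y) = C1 + 3*y^4/4 + sqrt(3)*y^3/3 - 3*y


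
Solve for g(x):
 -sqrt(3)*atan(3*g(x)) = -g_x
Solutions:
 Integral(1/atan(3*_y), (_y, g(x))) = C1 + sqrt(3)*x


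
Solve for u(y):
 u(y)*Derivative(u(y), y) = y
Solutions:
 u(y) = -sqrt(C1 + y^2)
 u(y) = sqrt(C1 + y^2)


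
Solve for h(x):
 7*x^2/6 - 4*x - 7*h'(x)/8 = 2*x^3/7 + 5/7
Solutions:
 h(x) = C1 - 4*x^4/49 + 4*x^3/9 - 16*x^2/7 - 40*x/49


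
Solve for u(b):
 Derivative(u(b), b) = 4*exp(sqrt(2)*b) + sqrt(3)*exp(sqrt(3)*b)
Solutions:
 u(b) = C1 + 2*sqrt(2)*exp(sqrt(2)*b) + exp(sqrt(3)*b)


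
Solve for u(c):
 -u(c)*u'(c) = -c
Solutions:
 u(c) = -sqrt(C1 + c^2)
 u(c) = sqrt(C1 + c^2)


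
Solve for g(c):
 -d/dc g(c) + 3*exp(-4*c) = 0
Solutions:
 g(c) = C1 - 3*exp(-4*c)/4


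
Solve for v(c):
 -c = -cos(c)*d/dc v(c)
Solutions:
 v(c) = C1 + Integral(c/cos(c), c)


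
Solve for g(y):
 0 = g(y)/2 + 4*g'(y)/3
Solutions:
 g(y) = C1*exp(-3*y/8)


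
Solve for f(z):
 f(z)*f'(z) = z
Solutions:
 f(z) = -sqrt(C1 + z^2)
 f(z) = sqrt(C1 + z^2)


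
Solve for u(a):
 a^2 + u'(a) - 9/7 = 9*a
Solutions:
 u(a) = C1 - a^3/3 + 9*a^2/2 + 9*a/7


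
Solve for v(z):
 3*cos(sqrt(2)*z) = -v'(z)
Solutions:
 v(z) = C1 - 3*sqrt(2)*sin(sqrt(2)*z)/2


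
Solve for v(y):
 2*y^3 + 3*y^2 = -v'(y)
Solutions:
 v(y) = C1 - y^4/2 - y^3


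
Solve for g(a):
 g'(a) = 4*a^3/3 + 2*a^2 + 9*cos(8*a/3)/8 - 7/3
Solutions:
 g(a) = C1 + a^4/3 + 2*a^3/3 - 7*a/3 + 27*sin(8*a/3)/64


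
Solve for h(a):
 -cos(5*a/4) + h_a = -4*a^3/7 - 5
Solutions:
 h(a) = C1 - a^4/7 - 5*a + 4*sin(5*a/4)/5


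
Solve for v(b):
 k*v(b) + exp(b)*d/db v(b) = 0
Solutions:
 v(b) = C1*exp(k*exp(-b))


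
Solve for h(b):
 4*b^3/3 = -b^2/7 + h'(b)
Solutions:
 h(b) = C1 + b^4/3 + b^3/21


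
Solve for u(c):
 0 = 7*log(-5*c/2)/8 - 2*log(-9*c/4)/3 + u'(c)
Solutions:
 u(c) = C1 - 5*c*log(-c)/24 + c*(-21*log(5) - 11*log(2) + 5 + 32*log(3))/24


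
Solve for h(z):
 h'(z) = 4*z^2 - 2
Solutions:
 h(z) = C1 + 4*z^3/3 - 2*z


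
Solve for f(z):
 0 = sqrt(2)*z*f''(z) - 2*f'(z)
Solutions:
 f(z) = C1 + C2*z^(1 + sqrt(2))


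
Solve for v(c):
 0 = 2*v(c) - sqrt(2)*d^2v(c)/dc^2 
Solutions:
 v(c) = C1*exp(-2^(1/4)*c) + C2*exp(2^(1/4)*c)


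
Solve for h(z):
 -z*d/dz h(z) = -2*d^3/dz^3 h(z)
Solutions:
 h(z) = C1 + Integral(C2*airyai(2^(2/3)*z/2) + C3*airybi(2^(2/3)*z/2), z)


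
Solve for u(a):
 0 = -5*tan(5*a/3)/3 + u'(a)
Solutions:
 u(a) = C1 - log(cos(5*a/3))


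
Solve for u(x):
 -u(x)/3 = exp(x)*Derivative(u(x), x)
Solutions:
 u(x) = C1*exp(exp(-x)/3)


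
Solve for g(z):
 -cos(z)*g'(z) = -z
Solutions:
 g(z) = C1 + Integral(z/cos(z), z)


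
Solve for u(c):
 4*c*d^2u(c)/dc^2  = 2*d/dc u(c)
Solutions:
 u(c) = C1 + C2*c^(3/2)


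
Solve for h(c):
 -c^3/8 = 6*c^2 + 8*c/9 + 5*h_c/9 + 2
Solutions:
 h(c) = C1 - 9*c^4/160 - 18*c^3/5 - 4*c^2/5 - 18*c/5


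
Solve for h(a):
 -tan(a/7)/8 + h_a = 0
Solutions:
 h(a) = C1 - 7*log(cos(a/7))/8


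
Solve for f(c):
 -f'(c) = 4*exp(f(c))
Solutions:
 f(c) = log(1/(C1 + 4*c))


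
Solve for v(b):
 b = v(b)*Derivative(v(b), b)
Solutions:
 v(b) = -sqrt(C1 + b^2)
 v(b) = sqrt(C1 + b^2)


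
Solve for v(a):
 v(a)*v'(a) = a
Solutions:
 v(a) = -sqrt(C1 + a^2)
 v(a) = sqrt(C1 + a^2)


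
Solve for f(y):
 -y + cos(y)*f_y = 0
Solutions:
 f(y) = C1 + Integral(y/cos(y), y)


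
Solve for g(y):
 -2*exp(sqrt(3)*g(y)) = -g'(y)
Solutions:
 g(y) = sqrt(3)*(2*log(-1/(C1 + 2*y)) - log(3))/6


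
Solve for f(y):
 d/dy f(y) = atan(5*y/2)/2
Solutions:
 f(y) = C1 + y*atan(5*y/2)/2 - log(25*y^2 + 4)/10


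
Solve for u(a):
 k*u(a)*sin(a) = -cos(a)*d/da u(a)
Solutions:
 u(a) = C1*exp(k*log(cos(a)))


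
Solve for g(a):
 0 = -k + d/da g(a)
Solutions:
 g(a) = C1 + a*k


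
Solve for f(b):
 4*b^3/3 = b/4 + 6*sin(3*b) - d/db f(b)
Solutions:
 f(b) = C1 - b^4/3 + b^2/8 - 2*cos(3*b)


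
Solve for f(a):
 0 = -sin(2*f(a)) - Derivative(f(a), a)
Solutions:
 f(a) = pi - acos((-C1 - exp(4*a))/(C1 - exp(4*a)))/2
 f(a) = acos((-C1 - exp(4*a))/(C1 - exp(4*a)))/2


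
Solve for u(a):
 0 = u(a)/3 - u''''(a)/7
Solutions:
 u(a) = C1*exp(-3^(3/4)*7^(1/4)*a/3) + C2*exp(3^(3/4)*7^(1/4)*a/3) + C3*sin(3^(3/4)*7^(1/4)*a/3) + C4*cos(3^(3/4)*7^(1/4)*a/3)


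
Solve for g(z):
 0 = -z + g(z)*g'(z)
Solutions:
 g(z) = -sqrt(C1 + z^2)
 g(z) = sqrt(C1 + z^2)


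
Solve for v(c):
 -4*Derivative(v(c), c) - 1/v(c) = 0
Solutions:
 v(c) = -sqrt(C1 - 2*c)/2
 v(c) = sqrt(C1 - 2*c)/2


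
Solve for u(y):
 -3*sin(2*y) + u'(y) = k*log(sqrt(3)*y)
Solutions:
 u(y) = C1 + k*y*(log(y) - 1) + k*y*log(3)/2 - 3*cos(2*y)/2


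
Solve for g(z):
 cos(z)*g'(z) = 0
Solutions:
 g(z) = C1


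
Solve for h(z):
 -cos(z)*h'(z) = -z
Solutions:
 h(z) = C1 + Integral(z/cos(z), z)


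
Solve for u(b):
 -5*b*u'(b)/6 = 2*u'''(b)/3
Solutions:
 u(b) = C1 + Integral(C2*airyai(-10^(1/3)*b/2) + C3*airybi(-10^(1/3)*b/2), b)


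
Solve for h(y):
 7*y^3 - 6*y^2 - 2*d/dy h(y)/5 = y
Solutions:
 h(y) = C1 + 35*y^4/8 - 5*y^3 - 5*y^2/4


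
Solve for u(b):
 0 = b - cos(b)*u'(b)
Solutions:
 u(b) = C1 + Integral(b/cos(b), b)


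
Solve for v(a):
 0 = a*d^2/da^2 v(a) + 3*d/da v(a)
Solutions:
 v(a) = C1 + C2/a^2


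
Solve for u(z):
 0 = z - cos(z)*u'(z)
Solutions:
 u(z) = C1 + Integral(z/cos(z), z)


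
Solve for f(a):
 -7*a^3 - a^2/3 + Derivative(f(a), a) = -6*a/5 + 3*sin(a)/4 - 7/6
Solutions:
 f(a) = C1 + 7*a^4/4 + a^3/9 - 3*a^2/5 - 7*a/6 - 3*cos(a)/4


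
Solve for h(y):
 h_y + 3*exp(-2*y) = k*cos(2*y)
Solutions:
 h(y) = C1 + k*sin(2*y)/2 + 3*exp(-2*y)/2


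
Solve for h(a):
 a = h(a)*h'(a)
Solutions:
 h(a) = -sqrt(C1 + a^2)
 h(a) = sqrt(C1 + a^2)


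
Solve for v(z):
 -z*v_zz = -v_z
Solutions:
 v(z) = C1 + C2*z^2


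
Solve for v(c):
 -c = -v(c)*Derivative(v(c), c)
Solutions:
 v(c) = -sqrt(C1 + c^2)
 v(c) = sqrt(C1 + c^2)


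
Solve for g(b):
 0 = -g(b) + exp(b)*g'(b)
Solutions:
 g(b) = C1*exp(-exp(-b))


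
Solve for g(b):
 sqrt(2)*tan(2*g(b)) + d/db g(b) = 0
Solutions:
 g(b) = -asin(C1*exp(-2*sqrt(2)*b))/2 + pi/2
 g(b) = asin(C1*exp(-2*sqrt(2)*b))/2


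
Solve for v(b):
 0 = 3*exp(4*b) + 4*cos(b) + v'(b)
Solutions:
 v(b) = C1 - 3*exp(4*b)/4 - 4*sin(b)


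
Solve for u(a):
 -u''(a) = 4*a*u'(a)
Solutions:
 u(a) = C1 + C2*erf(sqrt(2)*a)


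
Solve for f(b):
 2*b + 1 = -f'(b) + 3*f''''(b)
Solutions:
 f(b) = C1 + C4*exp(3^(2/3)*b/3) - b^2 - b + (C2*sin(3^(1/6)*b/2) + C3*cos(3^(1/6)*b/2))*exp(-3^(2/3)*b/6)


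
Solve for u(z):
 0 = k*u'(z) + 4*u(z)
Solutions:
 u(z) = C1*exp(-4*z/k)


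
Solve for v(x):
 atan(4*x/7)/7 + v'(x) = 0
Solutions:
 v(x) = C1 - x*atan(4*x/7)/7 + log(16*x^2 + 49)/8


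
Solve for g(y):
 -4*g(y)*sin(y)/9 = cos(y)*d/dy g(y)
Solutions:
 g(y) = C1*cos(y)^(4/9)


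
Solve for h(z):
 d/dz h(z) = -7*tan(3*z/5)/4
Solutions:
 h(z) = C1 + 35*log(cos(3*z/5))/12


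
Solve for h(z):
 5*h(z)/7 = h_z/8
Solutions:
 h(z) = C1*exp(40*z/7)


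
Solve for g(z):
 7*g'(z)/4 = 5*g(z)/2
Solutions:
 g(z) = C1*exp(10*z/7)


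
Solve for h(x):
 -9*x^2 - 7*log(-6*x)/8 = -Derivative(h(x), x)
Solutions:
 h(x) = C1 + 3*x^3 + 7*x*log(-x)/8 + 7*x*(-1 + log(6))/8


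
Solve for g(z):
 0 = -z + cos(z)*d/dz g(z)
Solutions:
 g(z) = C1 + Integral(z/cos(z), z)


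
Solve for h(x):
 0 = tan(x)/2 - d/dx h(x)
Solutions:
 h(x) = C1 - log(cos(x))/2


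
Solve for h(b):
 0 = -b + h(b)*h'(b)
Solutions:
 h(b) = -sqrt(C1 + b^2)
 h(b) = sqrt(C1 + b^2)


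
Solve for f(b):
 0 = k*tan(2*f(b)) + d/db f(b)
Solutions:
 f(b) = -asin(C1*exp(-2*b*k))/2 + pi/2
 f(b) = asin(C1*exp(-2*b*k))/2


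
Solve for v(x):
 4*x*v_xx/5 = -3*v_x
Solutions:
 v(x) = C1 + C2/x^(11/4)


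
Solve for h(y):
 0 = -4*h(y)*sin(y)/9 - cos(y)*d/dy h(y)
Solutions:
 h(y) = C1*cos(y)^(4/9)


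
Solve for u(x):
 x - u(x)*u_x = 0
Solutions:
 u(x) = -sqrt(C1 + x^2)
 u(x) = sqrt(C1 + x^2)


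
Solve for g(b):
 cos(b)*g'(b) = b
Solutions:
 g(b) = C1 + Integral(b/cos(b), b)


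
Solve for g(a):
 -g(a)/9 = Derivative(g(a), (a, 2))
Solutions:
 g(a) = C1*sin(a/3) + C2*cos(a/3)


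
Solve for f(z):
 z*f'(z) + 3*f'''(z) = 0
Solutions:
 f(z) = C1 + Integral(C2*airyai(-3^(2/3)*z/3) + C3*airybi(-3^(2/3)*z/3), z)


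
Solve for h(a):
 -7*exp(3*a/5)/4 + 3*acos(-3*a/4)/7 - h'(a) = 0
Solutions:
 h(a) = C1 + 3*a*acos(-3*a/4)/7 + sqrt(16 - 9*a^2)/7 - 35*exp(3*a/5)/12


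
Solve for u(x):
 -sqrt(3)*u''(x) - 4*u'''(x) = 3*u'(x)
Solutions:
 u(x) = C1 + (C2*sin(3*sqrt(5)*x/8) + C3*cos(3*sqrt(5)*x/8))*exp(-sqrt(3)*x/8)


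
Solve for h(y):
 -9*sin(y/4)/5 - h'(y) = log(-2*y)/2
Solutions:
 h(y) = C1 - y*log(-y)/2 - y*log(2)/2 + y/2 + 36*cos(y/4)/5


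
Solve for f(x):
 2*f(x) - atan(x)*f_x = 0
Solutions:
 f(x) = C1*exp(2*Integral(1/atan(x), x))


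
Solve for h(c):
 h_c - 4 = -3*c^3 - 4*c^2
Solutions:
 h(c) = C1 - 3*c^4/4 - 4*c^3/3 + 4*c


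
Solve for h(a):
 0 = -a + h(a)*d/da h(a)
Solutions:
 h(a) = -sqrt(C1 + a^2)
 h(a) = sqrt(C1 + a^2)


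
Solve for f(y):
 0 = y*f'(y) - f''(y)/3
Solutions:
 f(y) = C1 + C2*erfi(sqrt(6)*y/2)


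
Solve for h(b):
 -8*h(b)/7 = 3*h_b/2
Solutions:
 h(b) = C1*exp(-16*b/21)


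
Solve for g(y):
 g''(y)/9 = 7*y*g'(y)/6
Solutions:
 g(y) = C1 + C2*erfi(sqrt(21)*y/2)


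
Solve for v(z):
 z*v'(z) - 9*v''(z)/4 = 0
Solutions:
 v(z) = C1 + C2*erfi(sqrt(2)*z/3)


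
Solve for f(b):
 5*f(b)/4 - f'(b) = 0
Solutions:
 f(b) = C1*exp(5*b/4)


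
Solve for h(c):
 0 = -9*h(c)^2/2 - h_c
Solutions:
 h(c) = 2/(C1 + 9*c)


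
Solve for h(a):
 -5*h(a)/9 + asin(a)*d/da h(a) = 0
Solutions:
 h(a) = C1*exp(5*Integral(1/asin(a), a)/9)


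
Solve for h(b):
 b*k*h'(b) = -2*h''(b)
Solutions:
 h(b) = Piecewise((-sqrt(pi)*C1*erf(b*sqrt(k)/2)/sqrt(k) - C2, (k > 0) | (k < 0)), (-C1*b - C2, True))


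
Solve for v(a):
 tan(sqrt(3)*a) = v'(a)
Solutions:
 v(a) = C1 - sqrt(3)*log(cos(sqrt(3)*a))/3


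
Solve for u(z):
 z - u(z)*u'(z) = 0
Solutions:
 u(z) = -sqrt(C1 + z^2)
 u(z) = sqrt(C1 + z^2)


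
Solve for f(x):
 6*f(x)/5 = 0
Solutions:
 f(x) = 0


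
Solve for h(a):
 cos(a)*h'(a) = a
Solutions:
 h(a) = C1 + Integral(a/cos(a), a)


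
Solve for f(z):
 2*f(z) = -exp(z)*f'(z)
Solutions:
 f(z) = C1*exp(2*exp(-z))


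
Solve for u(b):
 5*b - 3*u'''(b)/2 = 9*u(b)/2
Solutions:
 u(b) = C3*exp(-3^(1/3)*b) + 10*b/9 + (C1*sin(3^(5/6)*b/2) + C2*cos(3^(5/6)*b/2))*exp(3^(1/3)*b/2)


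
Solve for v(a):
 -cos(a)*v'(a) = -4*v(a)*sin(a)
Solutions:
 v(a) = C1/cos(a)^4


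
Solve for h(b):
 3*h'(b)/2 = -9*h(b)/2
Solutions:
 h(b) = C1*exp(-3*b)


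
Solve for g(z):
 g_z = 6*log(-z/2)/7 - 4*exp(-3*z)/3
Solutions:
 g(z) = C1 + 6*z*log(-z)/7 + 6*z*(-1 - log(2))/7 + 4*exp(-3*z)/9


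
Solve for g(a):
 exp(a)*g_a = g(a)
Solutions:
 g(a) = C1*exp(-exp(-a))


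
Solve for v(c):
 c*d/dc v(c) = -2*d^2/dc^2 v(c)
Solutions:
 v(c) = C1 + C2*erf(c/2)


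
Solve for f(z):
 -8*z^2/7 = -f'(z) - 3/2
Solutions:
 f(z) = C1 + 8*z^3/21 - 3*z/2


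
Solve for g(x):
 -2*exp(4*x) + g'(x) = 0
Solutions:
 g(x) = C1 + exp(4*x)/2


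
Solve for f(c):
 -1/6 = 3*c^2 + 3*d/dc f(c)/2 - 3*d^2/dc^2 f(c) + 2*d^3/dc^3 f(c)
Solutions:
 f(c) = C1 - 2*c^3/3 - 4*c^2 - 97*c/9 + (C2*sin(sqrt(3)*c/4) + C3*cos(sqrt(3)*c/4))*exp(3*c/4)


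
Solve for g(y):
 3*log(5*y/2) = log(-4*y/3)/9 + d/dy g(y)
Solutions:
 g(y) = C1 + 26*y*log(y)/9 + y*(-26/9 - 29*log(2)/9 + log(3)/9 + 3*log(5) - I*pi/9)


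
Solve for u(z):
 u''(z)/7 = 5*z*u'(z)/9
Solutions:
 u(z) = C1 + C2*erfi(sqrt(70)*z/6)


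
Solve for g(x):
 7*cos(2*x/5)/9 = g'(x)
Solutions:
 g(x) = C1 + 35*sin(2*x/5)/18


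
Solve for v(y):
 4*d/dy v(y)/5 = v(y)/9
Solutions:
 v(y) = C1*exp(5*y/36)


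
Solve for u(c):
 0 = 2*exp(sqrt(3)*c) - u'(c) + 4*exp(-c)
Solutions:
 u(c) = C1 + 2*sqrt(3)*exp(sqrt(3)*c)/3 - 4*exp(-c)


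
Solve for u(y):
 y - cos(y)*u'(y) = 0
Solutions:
 u(y) = C1 + Integral(y/cos(y), y)


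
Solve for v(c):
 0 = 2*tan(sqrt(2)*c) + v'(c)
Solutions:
 v(c) = C1 + sqrt(2)*log(cos(sqrt(2)*c))


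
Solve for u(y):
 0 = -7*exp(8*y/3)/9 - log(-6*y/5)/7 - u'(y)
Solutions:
 u(y) = C1 - y*log(-y)/7 + y*(-log(6) + 1 + log(5))/7 - 7*exp(8*y/3)/24


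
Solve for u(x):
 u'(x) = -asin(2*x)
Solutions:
 u(x) = C1 - x*asin(2*x) - sqrt(1 - 4*x^2)/2


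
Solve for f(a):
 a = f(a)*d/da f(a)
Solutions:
 f(a) = -sqrt(C1 + a^2)
 f(a) = sqrt(C1 + a^2)


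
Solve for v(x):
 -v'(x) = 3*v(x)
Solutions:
 v(x) = C1*exp(-3*x)


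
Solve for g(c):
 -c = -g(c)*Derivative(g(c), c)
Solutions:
 g(c) = -sqrt(C1 + c^2)
 g(c) = sqrt(C1 + c^2)


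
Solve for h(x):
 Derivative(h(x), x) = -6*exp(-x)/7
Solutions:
 h(x) = C1 + 6*exp(-x)/7


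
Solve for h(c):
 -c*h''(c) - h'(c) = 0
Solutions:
 h(c) = C1 + C2*log(c)


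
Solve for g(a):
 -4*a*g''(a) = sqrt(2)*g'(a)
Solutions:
 g(a) = C1 + C2*a^(1 - sqrt(2)/4)


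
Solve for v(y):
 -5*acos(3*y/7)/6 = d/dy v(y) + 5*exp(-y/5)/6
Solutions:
 v(y) = C1 - 5*y*acos(3*y/7)/6 + 5*sqrt(49 - 9*y^2)/18 + 25*exp(-y/5)/6


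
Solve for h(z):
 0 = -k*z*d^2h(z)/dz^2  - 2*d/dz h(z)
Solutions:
 h(z) = C1 + z^(((re(k) - 2)*re(k) + im(k)^2)/(re(k)^2 + im(k)^2))*(C2*sin(2*log(z)*Abs(im(k))/(re(k)^2 + im(k)^2)) + C3*cos(2*log(z)*im(k)/(re(k)^2 + im(k)^2)))


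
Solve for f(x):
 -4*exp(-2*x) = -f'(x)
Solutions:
 f(x) = C1 - 2*exp(-2*x)


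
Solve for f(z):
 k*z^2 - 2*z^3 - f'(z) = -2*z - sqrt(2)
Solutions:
 f(z) = C1 + k*z^3/3 - z^4/2 + z^2 + sqrt(2)*z


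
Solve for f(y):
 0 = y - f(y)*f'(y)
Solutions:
 f(y) = -sqrt(C1 + y^2)
 f(y) = sqrt(C1 + y^2)


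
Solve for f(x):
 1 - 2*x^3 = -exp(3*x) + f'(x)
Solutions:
 f(x) = C1 - x^4/2 + x + exp(3*x)/3


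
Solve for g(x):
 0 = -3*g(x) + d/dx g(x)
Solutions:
 g(x) = C1*exp(3*x)


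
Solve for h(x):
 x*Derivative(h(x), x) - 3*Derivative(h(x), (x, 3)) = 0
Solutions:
 h(x) = C1 + Integral(C2*airyai(3^(2/3)*x/3) + C3*airybi(3^(2/3)*x/3), x)


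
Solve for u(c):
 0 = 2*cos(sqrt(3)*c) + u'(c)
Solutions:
 u(c) = C1 - 2*sqrt(3)*sin(sqrt(3)*c)/3


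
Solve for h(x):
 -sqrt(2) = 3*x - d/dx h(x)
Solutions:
 h(x) = C1 + 3*x^2/2 + sqrt(2)*x


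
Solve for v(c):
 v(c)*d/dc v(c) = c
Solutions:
 v(c) = -sqrt(C1 + c^2)
 v(c) = sqrt(C1 + c^2)


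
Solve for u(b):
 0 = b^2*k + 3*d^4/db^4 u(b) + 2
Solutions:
 u(b) = C1 + C2*b + C3*b^2 + C4*b^3 - b^6*k/1080 - b^4/36


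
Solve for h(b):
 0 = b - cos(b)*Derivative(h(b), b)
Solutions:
 h(b) = C1 + Integral(b/cos(b), b)


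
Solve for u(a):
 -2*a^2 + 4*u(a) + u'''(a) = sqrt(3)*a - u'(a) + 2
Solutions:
 u(a) = C1*exp(-3^(1/3)*a*(-(18 + sqrt(327))^(1/3) + 3^(1/3)/(18 + sqrt(327))^(1/3))/6)*sin(3^(1/6)*a*(3/(18 + sqrt(327))^(1/3) + 3^(2/3)*(18 + sqrt(327))^(1/3))/6) + C2*exp(-3^(1/3)*a*(-(18 + sqrt(327))^(1/3) + 3^(1/3)/(18 + sqrt(327))^(1/3))/6)*cos(3^(1/6)*a*(3/(18 + sqrt(327))^(1/3) + 3^(2/3)*(18 + sqrt(327))^(1/3))/6) + C3*exp(3^(1/3)*a*(-(18 + sqrt(327))^(1/3) + 3^(1/3)/(18 + sqrt(327))^(1/3))/3) + a^2/2 - a/4 + sqrt(3)*a/4 - sqrt(3)/16 + 9/16


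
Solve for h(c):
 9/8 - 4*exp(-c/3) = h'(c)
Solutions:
 h(c) = C1 + 9*c/8 + 12*exp(-c/3)


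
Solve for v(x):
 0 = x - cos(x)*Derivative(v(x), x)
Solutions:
 v(x) = C1 + Integral(x/cos(x), x)


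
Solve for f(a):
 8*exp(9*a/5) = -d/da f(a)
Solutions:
 f(a) = C1 - 40*exp(9*a/5)/9


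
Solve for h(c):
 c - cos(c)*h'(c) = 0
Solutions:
 h(c) = C1 + Integral(c/cos(c), c)


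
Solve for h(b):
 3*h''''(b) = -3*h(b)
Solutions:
 h(b) = (C1*sin(sqrt(2)*b/2) + C2*cos(sqrt(2)*b/2))*exp(-sqrt(2)*b/2) + (C3*sin(sqrt(2)*b/2) + C4*cos(sqrt(2)*b/2))*exp(sqrt(2)*b/2)


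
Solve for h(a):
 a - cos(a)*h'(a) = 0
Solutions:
 h(a) = C1 + Integral(a/cos(a), a)


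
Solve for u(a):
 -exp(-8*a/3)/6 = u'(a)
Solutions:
 u(a) = C1 + exp(-8*a/3)/16


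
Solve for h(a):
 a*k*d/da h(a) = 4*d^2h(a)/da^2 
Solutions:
 h(a) = Piecewise((-sqrt(2)*sqrt(pi)*C1*erf(sqrt(2)*a*sqrt(-k)/4)/sqrt(-k) - C2, (k > 0) | (k < 0)), (-C1*a - C2, True))


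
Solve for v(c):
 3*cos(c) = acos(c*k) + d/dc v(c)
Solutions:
 v(c) = C1 - Piecewise((c*acos(c*k) - sqrt(-c^2*k^2 + 1)/k, Ne(k, 0)), (pi*c/2, True)) + 3*sin(c)


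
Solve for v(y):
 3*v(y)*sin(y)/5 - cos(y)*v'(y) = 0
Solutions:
 v(y) = C1/cos(y)^(3/5)


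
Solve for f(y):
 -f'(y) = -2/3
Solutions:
 f(y) = C1 + 2*y/3


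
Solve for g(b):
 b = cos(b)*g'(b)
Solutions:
 g(b) = C1 + Integral(b/cos(b), b)


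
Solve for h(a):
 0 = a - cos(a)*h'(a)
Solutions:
 h(a) = C1 + Integral(a/cos(a), a)


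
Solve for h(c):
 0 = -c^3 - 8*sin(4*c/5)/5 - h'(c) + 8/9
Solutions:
 h(c) = C1 - c^4/4 + 8*c/9 + 2*cos(4*c/5)


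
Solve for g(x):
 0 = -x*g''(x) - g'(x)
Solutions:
 g(x) = C1 + C2*log(x)


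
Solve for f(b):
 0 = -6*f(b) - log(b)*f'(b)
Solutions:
 f(b) = C1*exp(-6*li(b))


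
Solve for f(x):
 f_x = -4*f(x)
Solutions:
 f(x) = C1*exp(-4*x)


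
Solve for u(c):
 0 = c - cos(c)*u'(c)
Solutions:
 u(c) = C1 + Integral(c/cos(c), c)


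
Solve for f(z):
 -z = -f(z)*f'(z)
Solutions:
 f(z) = -sqrt(C1 + z^2)
 f(z) = sqrt(C1 + z^2)


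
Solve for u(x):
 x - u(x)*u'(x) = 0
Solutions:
 u(x) = -sqrt(C1 + x^2)
 u(x) = sqrt(C1 + x^2)


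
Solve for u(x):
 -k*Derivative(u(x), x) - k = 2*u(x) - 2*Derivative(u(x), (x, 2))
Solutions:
 u(x) = C1*exp(x*(k - sqrt(k^2 + 16))/4) + C2*exp(x*(k + sqrt(k^2 + 16))/4) - k/2


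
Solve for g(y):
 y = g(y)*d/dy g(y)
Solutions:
 g(y) = -sqrt(C1 + y^2)
 g(y) = sqrt(C1 + y^2)


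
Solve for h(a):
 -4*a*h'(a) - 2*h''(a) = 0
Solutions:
 h(a) = C1 + C2*erf(a)


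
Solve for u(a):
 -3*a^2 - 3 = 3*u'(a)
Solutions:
 u(a) = C1 - a^3/3 - a


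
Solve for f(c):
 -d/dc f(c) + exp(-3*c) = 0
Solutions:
 f(c) = C1 - exp(-3*c)/3


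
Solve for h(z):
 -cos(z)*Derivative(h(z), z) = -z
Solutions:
 h(z) = C1 + Integral(z/cos(z), z)


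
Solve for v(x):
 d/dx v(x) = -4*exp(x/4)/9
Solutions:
 v(x) = C1 - 16*exp(x/4)/9


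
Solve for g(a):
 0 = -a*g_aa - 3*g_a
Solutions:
 g(a) = C1 + C2/a^2


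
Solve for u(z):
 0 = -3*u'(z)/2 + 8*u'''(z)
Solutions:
 u(z) = C1 + C2*exp(-sqrt(3)*z/4) + C3*exp(sqrt(3)*z/4)


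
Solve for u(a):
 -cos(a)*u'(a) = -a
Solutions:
 u(a) = C1 + Integral(a/cos(a), a)


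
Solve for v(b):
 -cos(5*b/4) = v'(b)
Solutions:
 v(b) = C1 - 4*sin(5*b/4)/5


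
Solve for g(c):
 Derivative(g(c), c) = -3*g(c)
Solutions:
 g(c) = C1*exp(-3*c)


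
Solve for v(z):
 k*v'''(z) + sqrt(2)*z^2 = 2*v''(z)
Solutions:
 v(z) = C1 + C2*z + C3*exp(2*z/k) + sqrt(2)*k^2*z^2/8 + sqrt(2)*k*z^3/12 + sqrt(2)*z^4/24


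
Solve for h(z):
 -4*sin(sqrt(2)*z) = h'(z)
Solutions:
 h(z) = C1 + 2*sqrt(2)*cos(sqrt(2)*z)


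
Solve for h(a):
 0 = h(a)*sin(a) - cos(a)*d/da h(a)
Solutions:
 h(a) = C1/cos(a)


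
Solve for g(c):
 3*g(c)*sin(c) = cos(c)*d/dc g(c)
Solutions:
 g(c) = C1/cos(c)^3


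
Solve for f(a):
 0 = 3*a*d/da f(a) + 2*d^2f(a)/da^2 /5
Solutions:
 f(a) = C1 + C2*erf(sqrt(15)*a/2)


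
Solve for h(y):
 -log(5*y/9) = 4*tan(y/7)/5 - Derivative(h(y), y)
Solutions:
 h(y) = C1 + y*log(y) - 2*y*log(3) - y + y*log(5) - 28*log(cos(y/7))/5


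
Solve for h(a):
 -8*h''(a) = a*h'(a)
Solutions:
 h(a) = C1 + C2*erf(a/4)


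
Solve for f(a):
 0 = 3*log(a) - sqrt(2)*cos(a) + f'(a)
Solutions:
 f(a) = C1 - 3*a*log(a) + 3*a + sqrt(2)*sin(a)


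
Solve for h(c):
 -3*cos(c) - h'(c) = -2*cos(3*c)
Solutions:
 h(c) = C1 - 3*sin(c) + 2*sin(3*c)/3


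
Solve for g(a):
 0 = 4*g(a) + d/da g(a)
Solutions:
 g(a) = C1*exp(-4*a)


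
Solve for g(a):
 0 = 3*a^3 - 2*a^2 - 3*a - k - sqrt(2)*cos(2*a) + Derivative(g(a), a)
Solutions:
 g(a) = C1 - 3*a^4/4 + 2*a^3/3 + 3*a^2/2 + a*k + sqrt(2)*sin(2*a)/2


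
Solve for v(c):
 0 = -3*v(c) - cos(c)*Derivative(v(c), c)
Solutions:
 v(c) = C1*(sin(c) - 1)^(3/2)/(sin(c) + 1)^(3/2)


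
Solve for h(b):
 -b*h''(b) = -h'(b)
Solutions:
 h(b) = C1 + C2*b^2


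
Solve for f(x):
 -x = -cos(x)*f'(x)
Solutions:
 f(x) = C1 + Integral(x/cos(x), x)


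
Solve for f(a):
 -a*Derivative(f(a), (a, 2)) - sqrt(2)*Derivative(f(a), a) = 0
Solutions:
 f(a) = C1 + C2*a^(1 - sqrt(2))


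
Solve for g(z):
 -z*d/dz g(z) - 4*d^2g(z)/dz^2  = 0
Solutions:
 g(z) = C1 + C2*erf(sqrt(2)*z/4)


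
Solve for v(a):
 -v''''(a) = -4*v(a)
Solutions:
 v(a) = C1*exp(-sqrt(2)*a) + C2*exp(sqrt(2)*a) + C3*sin(sqrt(2)*a) + C4*cos(sqrt(2)*a)


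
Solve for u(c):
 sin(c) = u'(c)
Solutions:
 u(c) = C1 - cos(c)


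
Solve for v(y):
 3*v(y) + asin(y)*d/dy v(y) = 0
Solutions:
 v(y) = C1*exp(-3*Integral(1/asin(y), y))


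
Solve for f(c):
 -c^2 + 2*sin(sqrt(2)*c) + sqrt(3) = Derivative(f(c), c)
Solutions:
 f(c) = C1 - c^3/3 + sqrt(3)*c - sqrt(2)*cos(sqrt(2)*c)


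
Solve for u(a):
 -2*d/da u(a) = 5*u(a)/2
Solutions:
 u(a) = C1*exp(-5*a/4)


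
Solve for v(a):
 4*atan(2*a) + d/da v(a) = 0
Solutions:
 v(a) = C1 - 4*a*atan(2*a) + log(4*a^2 + 1)


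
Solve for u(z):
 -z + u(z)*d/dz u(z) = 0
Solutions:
 u(z) = -sqrt(C1 + z^2)
 u(z) = sqrt(C1 + z^2)


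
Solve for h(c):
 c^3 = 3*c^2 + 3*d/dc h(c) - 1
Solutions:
 h(c) = C1 + c^4/12 - c^3/3 + c/3


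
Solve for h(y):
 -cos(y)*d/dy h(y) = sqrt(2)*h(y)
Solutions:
 h(y) = C1*(sin(y) - 1)^(sqrt(2)/2)/(sin(y) + 1)^(sqrt(2)/2)


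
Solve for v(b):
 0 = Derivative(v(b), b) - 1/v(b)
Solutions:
 v(b) = -sqrt(C1 + 2*b)
 v(b) = sqrt(C1 + 2*b)


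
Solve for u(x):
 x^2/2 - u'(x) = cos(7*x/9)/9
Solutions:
 u(x) = C1 + x^3/6 - sin(7*x/9)/7


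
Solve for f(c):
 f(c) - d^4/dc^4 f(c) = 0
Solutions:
 f(c) = C1*exp(-c) + C2*exp(c) + C3*sin(c) + C4*cos(c)


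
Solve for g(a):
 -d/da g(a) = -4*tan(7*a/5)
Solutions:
 g(a) = C1 - 20*log(cos(7*a/5))/7


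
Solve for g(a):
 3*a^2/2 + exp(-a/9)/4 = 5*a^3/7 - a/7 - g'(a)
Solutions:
 g(a) = C1 + 5*a^4/28 - a^3/2 - a^2/14 + 9*exp(-a/9)/4


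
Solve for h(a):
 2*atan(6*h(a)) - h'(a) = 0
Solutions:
 Integral(1/atan(6*_y), (_y, h(a))) = C1 + 2*a


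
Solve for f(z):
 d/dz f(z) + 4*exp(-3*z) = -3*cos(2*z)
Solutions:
 f(z) = C1 - 3*sin(2*z)/2 + 4*exp(-3*z)/3


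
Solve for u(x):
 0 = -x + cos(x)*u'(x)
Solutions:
 u(x) = C1 + Integral(x/cos(x), x)


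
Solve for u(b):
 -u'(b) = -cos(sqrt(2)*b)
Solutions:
 u(b) = C1 + sqrt(2)*sin(sqrt(2)*b)/2


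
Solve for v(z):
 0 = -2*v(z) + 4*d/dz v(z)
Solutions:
 v(z) = C1*exp(z/2)


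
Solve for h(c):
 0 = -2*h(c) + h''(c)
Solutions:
 h(c) = C1*exp(-sqrt(2)*c) + C2*exp(sqrt(2)*c)


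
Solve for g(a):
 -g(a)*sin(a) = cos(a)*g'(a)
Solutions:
 g(a) = C1*cos(a)


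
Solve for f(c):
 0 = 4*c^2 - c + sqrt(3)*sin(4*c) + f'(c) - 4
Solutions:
 f(c) = C1 - 4*c^3/3 + c^2/2 + 4*c + sqrt(3)*cos(4*c)/4
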